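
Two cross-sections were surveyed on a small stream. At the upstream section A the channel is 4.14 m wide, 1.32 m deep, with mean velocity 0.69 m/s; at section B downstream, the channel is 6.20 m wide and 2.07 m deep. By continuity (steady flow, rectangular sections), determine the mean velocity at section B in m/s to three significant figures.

0.294 m/s

Q = A₁V₁ = (4.14×1.32) × 0.69 = 3.771 m³/s
A₂ = 6.20 × 2.07 = 12.83 m²
V₂ = Q/A₂ = 3.771/12.83 = 0.2938 m/s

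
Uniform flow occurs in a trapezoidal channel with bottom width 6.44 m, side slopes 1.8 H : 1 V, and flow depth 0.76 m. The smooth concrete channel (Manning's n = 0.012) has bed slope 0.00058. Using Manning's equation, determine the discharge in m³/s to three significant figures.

A = (b + z·y)·y = (6.44 + 1.8×0.76)×0.76 = 5.934 m²
P = b + 2y√(1+z²) = 6.44 + 2×0.76×√(1+1.8²) = 9.570 m
R = A/P = 5.934/9.570 = 0.6201 m
Q = (1/n)·A·R^(2/3)·S^(1/2) = (1/0.012) × 5.934 × 0.6201^(2/3) × 0.00058^(1/2) = 8.660 m³/s

8.66 m³/s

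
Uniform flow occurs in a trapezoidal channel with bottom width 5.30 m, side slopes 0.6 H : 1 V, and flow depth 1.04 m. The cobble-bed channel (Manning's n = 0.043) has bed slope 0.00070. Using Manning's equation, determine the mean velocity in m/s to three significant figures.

0.529 m/s

A = (b + z·y)·y = (5.30 + 0.6×1.04)×1.04 = 6.161 m²
P = b + 2y√(1+z²) = 5.30 + 2×1.04×√(1+0.6²) = 7.726 m
R = A/P = 6.161/7.726 = 0.7975 m
Q = (1/n)·A·R^(2/3)·S^(1/2) = (1/0.043) × 6.161 × 0.7975^(2/3) × 0.00070^(1/2) = 3.260 m³/s
V = Q/A = 3.260/6.161 = 0.5291 m/s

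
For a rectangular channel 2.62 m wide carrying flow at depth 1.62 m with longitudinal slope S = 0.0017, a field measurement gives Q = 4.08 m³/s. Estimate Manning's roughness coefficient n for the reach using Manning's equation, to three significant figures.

0.0346

A = b·y = 2.62 × 1.62 = 4.244 m²
P = b + 2y = 2.62 + 2×1.62 = 5.860 m
R = A/P = 4.244/5.860 = 0.7243 m
n = (1/Q)·A·R^(2/3)·S^(1/2) = (1/4.08) × 4.244 × 0.8065 × 0.04123 = 0.03459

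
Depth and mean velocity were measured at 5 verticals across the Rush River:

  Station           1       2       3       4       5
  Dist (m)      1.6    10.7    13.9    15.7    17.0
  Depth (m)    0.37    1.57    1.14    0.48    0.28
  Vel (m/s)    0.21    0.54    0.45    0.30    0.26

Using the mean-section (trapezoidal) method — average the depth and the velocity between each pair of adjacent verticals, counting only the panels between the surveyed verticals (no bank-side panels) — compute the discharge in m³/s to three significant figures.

6.14 m³/s

Panel 1-2: Δb = 9.1 m, d̄ = (0.37+1.57)/2 = 0.97, v̄ = (0.21+0.54)/2 = 0.375 → q = 9.1×0.97×0.375 = 3.310 m³/s
Panel 2-3: Δb = 3.2 m, d̄ = (1.57+1.14)/2 = 1.355, v̄ = (0.54+0.45)/2 = 0.495 → q = 3.2×1.355×0.495 = 2.146 m³/s
Panel 3-4: Δb = 1.8 m, d̄ = (1.14+0.48)/2 = 0.81, v̄ = (0.45+0.30)/2 = 0.375 → q = 1.8×0.81×0.375 = 0.5468 m³/s
Panel 4-5: Δb = 1.3 m, d̄ = (0.48+0.28)/2 = 0.38, v̄ = (0.30+0.26)/2 = 0.28 → q = 1.3×0.38×0.28 = 0.1383 m³/s
Q = Σ q = 6.142 m³/s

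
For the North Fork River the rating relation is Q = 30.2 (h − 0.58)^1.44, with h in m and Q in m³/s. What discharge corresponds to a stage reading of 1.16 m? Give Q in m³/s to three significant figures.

13.8 m³/s

Q = 30.2 × (1.16 − 0.58)^1.44 = 30.2 × 0.58^1.44 = 13.78 m³/s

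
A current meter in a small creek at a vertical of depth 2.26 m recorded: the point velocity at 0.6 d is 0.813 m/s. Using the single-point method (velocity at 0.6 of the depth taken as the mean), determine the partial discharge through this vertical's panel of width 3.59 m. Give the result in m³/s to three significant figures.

v̄ = v₀.₆ = 0.813 m/s
q = v̄ × d × w = 0.8130 × 2.26 × 3.59 = 6.596 m³/s

6.60 m³/s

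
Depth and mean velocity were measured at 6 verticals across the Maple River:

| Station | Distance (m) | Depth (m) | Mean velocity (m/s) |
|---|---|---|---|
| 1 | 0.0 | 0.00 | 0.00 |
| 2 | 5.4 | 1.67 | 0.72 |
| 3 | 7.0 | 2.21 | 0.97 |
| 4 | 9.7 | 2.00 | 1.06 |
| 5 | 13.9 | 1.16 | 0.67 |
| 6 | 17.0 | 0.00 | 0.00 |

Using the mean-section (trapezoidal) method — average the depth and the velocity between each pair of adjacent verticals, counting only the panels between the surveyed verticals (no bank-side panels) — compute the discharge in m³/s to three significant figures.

16.4 m³/s

Panel 1-2: Δb = 5.4 m, d̄ = (0.00+1.67)/2 = 0.835, v̄ = (0.00+0.72)/2 = 0.36 → q = 5.4×0.835×0.36 = 1.623 m³/s
Panel 2-3: Δb = 1.6 m, d̄ = (1.67+2.21)/2 = 1.94, v̄ = (0.72+0.97)/2 = 0.845 → q = 1.6×1.94×0.845 = 2.623 m³/s
Panel 3-4: Δb = 2.7 m, d̄ = (2.21+2.00)/2 = 2.105, v̄ = (0.97+1.06)/2 = 1.015 → q = 2.7×2.105×1.015 = 5.769 m³/s
Panel 4-5: Δb = 4.2 m, d̄ = (2.00+1.16)/2 = 1.58, v̄ = (1.06+0.67)/2 = 0.865 → q = 4.2×1.58×0.865 = 5.740 m³/s
Panel 5-6: Δb = 3.1 m, d̄ = (1.16+0.00)/2 = 0.58, v̄ = (0.67+0.00)/2 = 0.335 → q = 3.1×0.58×0.335 = 0.6023 m³/s
Q = Σ q = 16.36 m³/s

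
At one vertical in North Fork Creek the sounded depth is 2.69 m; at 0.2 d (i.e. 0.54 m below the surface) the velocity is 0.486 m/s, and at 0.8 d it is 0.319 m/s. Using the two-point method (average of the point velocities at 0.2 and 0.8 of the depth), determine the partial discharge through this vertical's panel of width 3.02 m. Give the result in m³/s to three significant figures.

v̄ = (0.486 + 0.319) / 2 = 0.4025 m/s
q = v̄ × d × w = 0.4025 × 2.69 × 3.02 = 3.270 m³/s

3.27 m³/s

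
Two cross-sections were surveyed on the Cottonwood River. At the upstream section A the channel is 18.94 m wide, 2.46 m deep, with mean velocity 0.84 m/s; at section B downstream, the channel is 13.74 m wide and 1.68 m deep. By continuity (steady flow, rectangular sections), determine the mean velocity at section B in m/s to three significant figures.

Q = A₁V₁ = (18.94×2.46) × 0.84 = 39.14 m³/s
A₂ = 13.74 × 1.68 = 23.08 m²
V₂ = Q/A₂ = 39.14/23.08 = 1.696 m/s

1.70 m/s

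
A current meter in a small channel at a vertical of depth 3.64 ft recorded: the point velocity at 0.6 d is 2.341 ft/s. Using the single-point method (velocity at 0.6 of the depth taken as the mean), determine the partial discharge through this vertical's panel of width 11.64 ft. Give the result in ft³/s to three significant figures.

99.2 ft³/s

v̄ = v₀.₆ = 2.341 ft/s
q = v̄ × d × w = 2.341 × 3.64 × 11.64 = 99.19 ft³/s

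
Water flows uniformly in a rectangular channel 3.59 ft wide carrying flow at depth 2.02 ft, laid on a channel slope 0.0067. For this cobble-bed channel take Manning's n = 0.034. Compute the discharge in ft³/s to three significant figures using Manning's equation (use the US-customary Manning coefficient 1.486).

25.1 ft³/s

A = b·y = 3.59 × 2.02 = 7.252 ft²
P = b + 2y = 3.59 + 2×2.02 = 7.630 ft
R = A/P = 7.252/7.630 = 0.9504 ft
Q = (1.486/n)·A·R^(2/3)·S^(1/2) = (1.486/0.034) × 7.252 × 0.9504^(2/3) × 0.0067^(1/2) = 25.08 ft³/s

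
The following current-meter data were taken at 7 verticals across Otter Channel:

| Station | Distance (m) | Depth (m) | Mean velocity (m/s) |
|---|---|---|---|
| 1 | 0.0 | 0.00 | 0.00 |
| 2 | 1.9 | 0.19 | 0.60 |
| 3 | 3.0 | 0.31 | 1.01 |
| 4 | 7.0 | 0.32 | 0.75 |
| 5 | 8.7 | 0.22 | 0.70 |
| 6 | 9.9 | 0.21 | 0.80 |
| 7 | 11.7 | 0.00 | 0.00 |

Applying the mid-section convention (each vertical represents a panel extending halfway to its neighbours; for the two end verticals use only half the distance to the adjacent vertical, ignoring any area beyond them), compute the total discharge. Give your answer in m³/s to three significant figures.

2.13 m³/s

w_2 = (3.0 − 0.0)/2 = 1.5 m; q_2 = 0.60 × 0.19 × 1.5 = 0.1710 m³/s
w_3 = (7.0 − 1.9)/2 = 2.55 m; q_3 = 1.01 × 0.31 × 2.55 = 0.7984 m³/s
w_4 = (8.7 − 3.0)/2 = 2.85 m; q_4 = 0.75 × 0.32 × 2.85 = 0.6840 m³/s
w_5 = (9.9 − 7.0)/2 = 1.45 m; q_5 = 0.70 × 0.22 × 1.45 = 0.2233 m³/s
w_6 = (11.7 − 8.7)/2 = 1.5 m; q_6 = 0.80 × 0.21 × 1.5 = 0.2520 m³/s
Stations 1, 7 contribute zero (depth or velocity is 0).
Q = Σ qᵢ = 2.129 m³/s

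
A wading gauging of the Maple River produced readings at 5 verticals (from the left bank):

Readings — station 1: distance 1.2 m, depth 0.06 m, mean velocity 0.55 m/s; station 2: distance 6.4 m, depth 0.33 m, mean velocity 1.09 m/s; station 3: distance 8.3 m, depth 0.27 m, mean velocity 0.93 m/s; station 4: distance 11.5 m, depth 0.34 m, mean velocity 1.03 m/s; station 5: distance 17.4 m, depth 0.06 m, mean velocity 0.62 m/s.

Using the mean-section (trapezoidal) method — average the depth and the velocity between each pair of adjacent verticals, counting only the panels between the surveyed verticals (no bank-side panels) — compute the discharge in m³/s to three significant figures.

Panel 1-2: Δb = 5.2 m, d̄ = (0.06+0.33)/2 = 0.195, v̄ = (0.55+1.09)/2 = 0.82 → q = 5.2×0.195×0.82 = 0.8315 m³/s
Panel 2-3: Δb = 1.9 m, d̄ = (0.33+0.27)/2 = 0.3, v̄ = (1.09+0.93)/2 = 1.01 → q = 1.9×0.3×1.01 = 0.5757 m³/s
Panel 3-4: Δb = 3.2 m, d̄ = (0.27+0.34)/2 = 0.305, v̄ = (0.93+1.03)/2 = 0.98 → q = 3.2×0.305×0.98 = 0.9565 m³/s
Panel 4-5: Δb = 5.9 m, d̄ = (0.34+0.06)/2 = 0.2, v̄ = (1.03+0.62)/2 = 0.825 → q = 5.9×0.2×0.825 = 0.9735 m³/s
Q = Σ q = 3.337 m³/s

3.34 m³/s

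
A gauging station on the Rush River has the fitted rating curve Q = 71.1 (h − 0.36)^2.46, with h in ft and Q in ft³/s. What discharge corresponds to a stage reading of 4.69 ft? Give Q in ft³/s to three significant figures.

Q = 71.1 × (4.69 − 0.36)^2.46 = 71.1 × 4.33^2.46 = 2616 ft³/s

2620 ft³/s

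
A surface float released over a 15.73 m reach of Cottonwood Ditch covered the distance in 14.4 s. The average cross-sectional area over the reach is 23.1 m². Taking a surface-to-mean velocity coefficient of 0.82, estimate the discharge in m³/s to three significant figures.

v_surface = L / t̄ = 15.73 / 14.4 = 1.092 m/s
v_mean = 0.82 × 1.092 = 0.8957 m/s
Q = A × v_mean = 23.1 × 0.8957 = 20.69 m³/s

20.7 m³/s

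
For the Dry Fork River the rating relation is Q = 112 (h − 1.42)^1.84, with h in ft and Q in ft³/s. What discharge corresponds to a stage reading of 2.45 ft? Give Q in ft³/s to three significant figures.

118 ft³/s

Q = 112 × (2.45 − 1.42)^1.84 = 112 × 1.03^1.84 = 118.3 ft³/s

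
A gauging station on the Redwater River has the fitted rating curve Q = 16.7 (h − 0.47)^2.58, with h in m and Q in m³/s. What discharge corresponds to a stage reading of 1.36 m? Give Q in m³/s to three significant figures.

12.4 m³/s

Q = 16.7 × (1.36 − 0.47)^2.58 = 16.7 × 0.89^2.58 = 12.36 m³/s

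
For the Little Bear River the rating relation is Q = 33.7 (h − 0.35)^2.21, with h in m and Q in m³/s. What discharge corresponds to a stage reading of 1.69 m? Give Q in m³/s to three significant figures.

Q = 33.7 × (1.69 − 0.35)^2.21 = 33.7 × 1.34^2.21 = 64.35 m³/s

64.3 m³/s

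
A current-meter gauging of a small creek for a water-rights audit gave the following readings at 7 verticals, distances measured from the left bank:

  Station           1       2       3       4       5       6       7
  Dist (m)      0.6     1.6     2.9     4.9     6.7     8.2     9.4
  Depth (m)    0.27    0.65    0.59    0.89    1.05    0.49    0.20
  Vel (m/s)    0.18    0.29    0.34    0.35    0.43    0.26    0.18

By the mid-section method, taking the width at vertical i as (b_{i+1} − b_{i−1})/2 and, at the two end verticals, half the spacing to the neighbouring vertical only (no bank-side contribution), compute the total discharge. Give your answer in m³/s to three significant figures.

w_1 = (1.6 − 0.6)/2 = 0.5 m; q_1 = 0.18 × 0.27 × 0.5 = 0.02430 m³/s
w_2 = (2.9 − 0.6)/2 = 1.15 m; q_2 = 0.29 × 0.65 × 1.15 = 0.2168 m³/s
w_3 = (4.9 − 1.6)/2 = 1.65 m; q_3 = 0.34 × 0.59 × 1.65 = 0.3310 m³/s
w_4 = (6.7 − 2.9)/2 = 1.9 m; q_4 = 0.35 × 0.89 × 1.9 = 0.5919 m³/s
w_5 = (8.2 − 4.9)/2 = 1.65 m; q_5 = 0.43 × 1.05 × 1.65 = 0.7450 m³/s
w_6 = (9.4 − 6.7)/2 = 1.35 m; q_6 = 0.26 × 0.49 × 1.35 = 0.1720 m³/s
w_7 = (9.4 − 8.2)/2 = 0.6 m; q_7 = 0.18 × 0.20 × 0.6 = 0.02160 m³/s
Q = Σ qᵢ = 2.102 m³/s

2.10 m³/s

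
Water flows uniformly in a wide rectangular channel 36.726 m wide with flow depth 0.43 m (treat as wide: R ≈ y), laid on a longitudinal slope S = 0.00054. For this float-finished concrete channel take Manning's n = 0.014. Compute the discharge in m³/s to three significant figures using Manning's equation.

A = b·y = 36.726 × 0.43 = 15.79 m²
Wide channel: R ≈ y = 0.43 m
Q = (1/n)·A·R^(2/3)·S^(1/2) = (1/0.014) × 15.79 × 0.4300^(2/3) × 0.00054^(1/2) = 14.93 m³/s

14.9 m³/s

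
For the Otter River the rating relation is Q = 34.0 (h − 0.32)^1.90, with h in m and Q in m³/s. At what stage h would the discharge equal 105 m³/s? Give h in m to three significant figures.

h − h₀ = (Q/C)^(1/b) = (105/34.0)^(1/1.90) = 1.810 m
h = 0.32 + 1.810 = 2.130 m

2.13 m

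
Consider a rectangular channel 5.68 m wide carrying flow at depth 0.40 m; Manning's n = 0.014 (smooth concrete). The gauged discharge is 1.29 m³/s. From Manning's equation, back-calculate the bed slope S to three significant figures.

0.000256

A = b·y = 5.68 × 0.40 = 2.272 m²
P = b + 2y = 5.68 + 2×0.40 = 6.480 m
R = A/P = 2.272/6.480 = 0.3506 m
S = (Q·n / (1·A·R^(2/3)))² = (1.29×0.014 / (1×2.272×0.4972))² = 0.0002556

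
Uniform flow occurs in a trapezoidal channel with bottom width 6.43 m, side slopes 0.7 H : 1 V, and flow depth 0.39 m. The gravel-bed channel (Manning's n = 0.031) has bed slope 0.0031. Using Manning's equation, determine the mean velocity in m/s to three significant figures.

0.899 m/s

A = (b + z·y)·y = (6.43 + 0.7×0.39)×0.39 = 2.614 m²
P = b + 2y√(1+z²) = 6.43 + 2×0.39×√(1+0.7²) = 7.382 m
R = A/P = 2.614/7.382 = 0.3541 m
Q = (1/n)·A·R^(2/3)·S^(1/2) = (1/0.031) × 2.614 × 0.3541^(2/3) × 0.0031^(1/2) = 2.350 m³/s
V = Q/A = 2.350/2.614 = 0.8990 m/s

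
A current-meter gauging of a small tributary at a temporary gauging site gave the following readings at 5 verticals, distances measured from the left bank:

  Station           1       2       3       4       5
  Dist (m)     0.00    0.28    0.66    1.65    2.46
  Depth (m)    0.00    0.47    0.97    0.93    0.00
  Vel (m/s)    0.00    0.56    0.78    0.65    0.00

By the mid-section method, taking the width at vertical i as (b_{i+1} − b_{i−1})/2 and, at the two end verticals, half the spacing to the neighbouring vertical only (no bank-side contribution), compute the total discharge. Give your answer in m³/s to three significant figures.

1.15 m³/s

w_2 = (0.66 − 0.00)/2 = 0.33 m; q_2 = 0.56 × 0.47 × 0.33 = 0.08686 m³/s
w_3 = (1.65 − 0.28)/2 = 0.685 m; q_3 = 0.78 × 0.97 × 0.685 = 0.5183 m³/s
w_4 = (2.46 − 0.66)/2 = 0.9 m; q_4 = 0.65 × 0.93 × 0.9 = 0.5441 m³/s
Stations 1, 5 contribute zero (depth or velocity is 0).
Q = Σ qᵢ = 1.149 m³/s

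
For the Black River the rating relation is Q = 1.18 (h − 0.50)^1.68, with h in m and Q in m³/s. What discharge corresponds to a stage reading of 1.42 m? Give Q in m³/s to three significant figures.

1.03 m³/s

Q = 1.18 × (1.42 − 0.50)^1.68 = 1.18 × 0.92^1.68 = 1.026 m³/s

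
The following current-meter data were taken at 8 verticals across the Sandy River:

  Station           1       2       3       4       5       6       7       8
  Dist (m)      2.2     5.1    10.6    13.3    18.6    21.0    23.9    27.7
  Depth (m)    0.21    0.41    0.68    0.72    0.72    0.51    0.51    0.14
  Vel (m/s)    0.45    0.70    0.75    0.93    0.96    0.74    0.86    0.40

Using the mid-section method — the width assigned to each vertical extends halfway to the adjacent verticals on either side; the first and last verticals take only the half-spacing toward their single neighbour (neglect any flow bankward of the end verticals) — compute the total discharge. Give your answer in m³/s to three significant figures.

w_1 = (5.1 − 2.2)/2 = 1.45 m; q_1 = 0.45 × 0.21 × 1.45 = 0.1370 m³/s
w_2 = (10.6 − 2.2)/2 = 4.2 m; q_2 = 0.70 × 0.41 × 4.2 = 1.205 m³/s
w_3 = (13.3 − 5.1)/2 = 4.1 m; q_3 = 0.75 × 0.68 × 4.1 = 2.091 m³/s
w_4 = (18.6 − 10.6)/2 = 4 m; q_4 = 0.93 × 0.72 × 4 = 2.678 m³/s
w_5 = (21.0 − 13.3)/2 = 3.85 m; q_5 = 0.96 × 0.72 × 3.85 = 2.661 m³/s
w_6 = (23.9 − 18.6)/2 = 2.65 m; q_6 = 0.74 × 0.51 × 2.65 = 1.000 m³/s
w_7 = (27.7 − 21.0)/2 = 3.35 m; q_7 = 0.86 × 0.51 × 3.35 = 1.469 m³/s
w_8 = (27.7 − 23.9)/2 = 1.9 m; q_8 = 0.40 × 0.14 × 1.9 = 0.1064 m³/s
Q = Σ qᵢ = 11.35 m³/s

11.3 m³/s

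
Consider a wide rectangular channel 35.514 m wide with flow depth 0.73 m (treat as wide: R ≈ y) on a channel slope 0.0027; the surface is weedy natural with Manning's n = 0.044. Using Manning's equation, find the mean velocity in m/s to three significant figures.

0.957 m/s

A = b·y = 35.514 × 0.73 = 25.93 m²
Wide channel: R ≈ y = 0.73 m
Q = (1/n)·A·R^(2/3)·S^(1/2) = (1/0.044) × 25.93 × 0.7300^(2/3) × 0.0027^(1/2) = 24.82 m³/s
V = Q/A = 24.82/25.93 = 0.9574 m/s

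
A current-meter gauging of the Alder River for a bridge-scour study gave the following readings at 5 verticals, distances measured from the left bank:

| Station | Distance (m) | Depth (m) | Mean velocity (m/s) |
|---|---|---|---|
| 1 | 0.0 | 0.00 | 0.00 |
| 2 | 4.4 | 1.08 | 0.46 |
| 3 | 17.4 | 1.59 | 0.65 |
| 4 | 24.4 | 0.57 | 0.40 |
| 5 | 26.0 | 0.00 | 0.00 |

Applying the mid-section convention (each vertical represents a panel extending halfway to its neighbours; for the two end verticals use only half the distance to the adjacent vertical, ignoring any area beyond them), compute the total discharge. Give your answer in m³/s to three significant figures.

15.6 m³/s

w_2 = (17.4 − 0.0)/2 = 8.7 m; q_2 = 0.46 × 1.08 × 8.7 = 4.322 m³/s
w_3 = (24.4 − 4.4)/2 = 10 m; q_3 = 0.65 × 1.59 × 10 = 10.34 m³/s
w_4 = (26.0 − 17.4)/2 = 4.3 m; q_4 = 0.40 × 0.57 × 4.3 = 0.9804 m³/s
Stations 1, 5 contribute zero (depth or velocity is 0).
Q = Σ qᵢ = 15.64 m³/s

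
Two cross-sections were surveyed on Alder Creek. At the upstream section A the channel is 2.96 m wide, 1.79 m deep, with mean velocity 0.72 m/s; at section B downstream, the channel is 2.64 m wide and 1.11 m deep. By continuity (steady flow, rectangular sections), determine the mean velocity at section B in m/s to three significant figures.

Q = A₁V₁ = (2.96×1.79) × 0.72 = 3.815 m³/s
A₂ = 2.64 × 1.11 = 2.930 m²
V₂ = Q/A₂ = 3.815/2.930 = 1.302 m/s

1.30 m/s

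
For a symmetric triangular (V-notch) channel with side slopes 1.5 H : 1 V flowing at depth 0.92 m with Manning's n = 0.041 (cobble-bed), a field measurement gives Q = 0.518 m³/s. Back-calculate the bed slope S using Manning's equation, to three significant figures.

A = z·y² = 1.5×0.92² = 1.270 m²
P = 2y√(1+z²) = 2×0.92×√(1+1.5²) = 3.317 m
R = A/P = 1.270/3.317 = 0.3827 m
S = (Q·n / (1·A·R^(2/3)))² = (0.518×0.041 / (1×1.270×0.5272))² = 0.001007

0.00101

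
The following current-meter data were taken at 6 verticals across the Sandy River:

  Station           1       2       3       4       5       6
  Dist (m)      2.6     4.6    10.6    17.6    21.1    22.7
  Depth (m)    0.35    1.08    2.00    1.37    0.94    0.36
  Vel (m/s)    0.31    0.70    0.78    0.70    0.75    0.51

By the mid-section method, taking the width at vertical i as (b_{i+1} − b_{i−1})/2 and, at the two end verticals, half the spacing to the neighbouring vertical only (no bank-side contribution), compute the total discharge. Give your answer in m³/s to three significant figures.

20.3 m³/s

w_1 = (4.6 − 2.6)/2 = 1 m; q_1 = 0.31 × 0.35 × 1 = 0.1085 m³/s
w_2 = (10.6 − 2.6)/2 = 4 m; q_2 = 0.70 × 1.08 × 4 = 3.024 m³/s
w_3 = (17.6 − 4.6)/2 = 6.5 m; q_3 = 0.78 × 2.00 × 6.5 = 10.14 m³/s
w_4 = (21.1 − 10.6)/2 = 5.25 m; q_4 = 0.70 × 1.37 × 5.25 = 5.035 m³/s
w_5 = (22.7 − 17.6)/2 = 2.55 m; q_5 = 0.75 × 0.94 × 2.55 = 1.798 m³/s
w_6 = (22.7 − 21.1)/2 = 0.8 m; q_6 = 0.51 × 0.36 × 0.8 = 0.1469 m³/s
Q = Σ qᵢ = 20.25 m³/s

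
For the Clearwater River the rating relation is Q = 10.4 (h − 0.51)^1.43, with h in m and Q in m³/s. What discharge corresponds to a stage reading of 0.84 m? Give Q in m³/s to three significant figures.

2.13 m³/s

Q = 10.4 × (0.84 − 0.51)^1.43 = 10.4 × 0.33^1.43 = 2.131 m³/s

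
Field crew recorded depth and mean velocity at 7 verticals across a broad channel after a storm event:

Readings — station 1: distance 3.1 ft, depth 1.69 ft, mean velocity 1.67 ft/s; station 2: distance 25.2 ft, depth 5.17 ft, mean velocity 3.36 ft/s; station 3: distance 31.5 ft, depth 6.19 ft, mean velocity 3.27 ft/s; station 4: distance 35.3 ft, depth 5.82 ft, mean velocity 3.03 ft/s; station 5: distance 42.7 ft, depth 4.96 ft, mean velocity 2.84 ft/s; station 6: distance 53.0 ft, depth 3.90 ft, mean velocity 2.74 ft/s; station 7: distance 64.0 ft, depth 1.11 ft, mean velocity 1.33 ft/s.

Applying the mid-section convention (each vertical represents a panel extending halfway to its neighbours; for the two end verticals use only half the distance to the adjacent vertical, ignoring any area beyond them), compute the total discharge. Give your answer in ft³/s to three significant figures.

w_1 = (25.2 − 3.1)/2 = 11.05 ft; q_1 = 1.67 × 1.69 × 11.05 = 31.19 ft³/s
w_2 = (31.5 − 3.1)/2 = 14.2 ft; q_2 = 3.36 × 5.17 × 14.2 = 246.7 ft³/s
w_3 = (35.3 − 25.2)/2 = 5.05 ft; q_3 = 3.27 × 6.19 × 5.05 = 102.2 ft³/s
w_4 = (42.7 − 31.5)/2 = 5.6 ft; q_4 = 3.03 × 5.82 × 5.6 = 98.75 ft³/s
w_5 = (53.0 − 35.3)/2 = 8.85 ft; q_5 = 2.84 × 4.96 × 8.85 = 124.7 ft³/s
w_6 = (64.0 − 42.7)/2 = 10.65 ft; q_6 = 2.74 × 3.90 × 10.65 = 113.8 ft³/s
w_7 = (64.0 − 53.0)/2 = 5.5 ft; q_7 = 1.33 × 1.11 × 5.5 = 8.120 ft³/s
Q = Σ qᵢ = 725.4 ft³/s

725 ft³/s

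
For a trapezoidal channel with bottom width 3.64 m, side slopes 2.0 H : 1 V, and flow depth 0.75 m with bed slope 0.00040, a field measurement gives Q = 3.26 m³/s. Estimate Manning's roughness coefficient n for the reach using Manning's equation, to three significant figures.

A = (b + z·y)·y = (3.64 + 2.0×0.75)×0.75 = 3.855 m²
P = b + 2y√(1+z²) = 3.64 + 2×0.75×√(1+2.0²) = 6.994 m
R = A/P = 3.855/6.994 = 0.5512 m
n = (1/Q)·A·R^(2/3)·S^(1/2) = (1/3.26) × 3.855 × 0.6722 × 0.02000 = 0.01590

0.0159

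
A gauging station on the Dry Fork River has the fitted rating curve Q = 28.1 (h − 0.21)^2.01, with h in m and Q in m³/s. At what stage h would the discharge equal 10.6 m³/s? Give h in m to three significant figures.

h − h₀ = (Q/C)^(1/b) = (10.6/28.1)^(1/2.01) = 0.6157 m
h = 0.21 + 0.6157 = 0.8257 m

0.826 m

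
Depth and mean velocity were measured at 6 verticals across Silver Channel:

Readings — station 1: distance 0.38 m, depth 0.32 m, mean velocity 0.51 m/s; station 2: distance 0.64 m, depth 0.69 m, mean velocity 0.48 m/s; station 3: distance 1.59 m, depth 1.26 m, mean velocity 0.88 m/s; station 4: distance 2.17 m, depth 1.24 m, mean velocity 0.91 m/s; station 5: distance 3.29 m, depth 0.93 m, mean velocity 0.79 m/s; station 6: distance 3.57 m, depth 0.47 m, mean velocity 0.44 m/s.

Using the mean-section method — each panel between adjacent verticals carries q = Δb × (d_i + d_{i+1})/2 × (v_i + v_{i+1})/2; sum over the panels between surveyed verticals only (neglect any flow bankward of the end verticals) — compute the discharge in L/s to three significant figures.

2500 L/s

Panel 1-2: Δb = 0.26 m, d̄ = (0.32+0.69)/2 = 0.505, v̄ = (0.51+0.48)/2 = 0.495 → q = 0.26×0.505×0.495 = 0.06499 m³/s
Panel 2-3: Δb = 0.95 m, d̄ = (0.69+1.26)/2 = 0.975, v̄ = (0.48+0.88)/2 = 0.68 → q = 0.95×0.975×0.68 = 0.6299 m³/s
Panel 3-4: Δb = 0.58 m, d̄ = (1.26+1.24)/2 = 1.25, v̄ = (0.88+0.91)/2 = 0.895 → q = 0.58×1.25×0.895 = 0.6489 m³/s
Panel 4-5: Δb = 1.12 m, d̄ = (1.24+0.93)/2 = 1.085, v̄ = (0.91+0.79)/2 = 0.85 → q = 1.12×1.085×0.85 = 1.033 m³/s
Panel 5-6: Δb = 0.28 m, d̄ = (0.93+0.47)/2 = 0.7, v̄ = (0.79+0.44)/2 = 0.615 → q = 0.28×0.7×0.615 = 0.1205 m³/s
Q = Σ q = 2.497 m³/s
= 2.497 × 1000 = 2497 L/s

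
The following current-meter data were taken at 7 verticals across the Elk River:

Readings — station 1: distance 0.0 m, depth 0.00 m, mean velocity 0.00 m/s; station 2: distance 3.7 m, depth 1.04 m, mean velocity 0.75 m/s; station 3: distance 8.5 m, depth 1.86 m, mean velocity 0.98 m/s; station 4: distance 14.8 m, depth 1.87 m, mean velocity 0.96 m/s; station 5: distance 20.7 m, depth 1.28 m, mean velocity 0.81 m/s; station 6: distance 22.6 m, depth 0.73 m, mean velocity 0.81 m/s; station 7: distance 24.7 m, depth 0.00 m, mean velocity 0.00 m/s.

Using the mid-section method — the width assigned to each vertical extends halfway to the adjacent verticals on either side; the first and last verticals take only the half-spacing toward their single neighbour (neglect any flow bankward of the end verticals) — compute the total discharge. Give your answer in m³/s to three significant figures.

w_2 = (8.5 − 0.0)/2 = 4.25 m; q_2 = 0.75 × 1.04 × 4.25 = 3.315 m³/s
w_3 = (14.8 − 3.7)/2 = 5.55 m; q_3 = 0.98 × 1.86 × 5.55 = 10.12 m³/s
w_4 = (20.7 − 8.5)/2 = 6.1 m; q_4 = 0.96 × 1.87 × 6.1 = 10.95 m³/s
w_5 = (22.6 − 14.8)/2 = 3.9 m; q_5 = 0.81 × 1.28 × 3.9 = 4.044 m³/s
w_6 = (24.7 − 20.7)/2 = 2 m; q_6 = 0.81 × 0.73 × 2 = 1.183 m³/s
Stations 1, 7 contribute zero (depth or velocity is 0).
Q = Σ qᵢ = 29.61 m³/s

29.6 m³/s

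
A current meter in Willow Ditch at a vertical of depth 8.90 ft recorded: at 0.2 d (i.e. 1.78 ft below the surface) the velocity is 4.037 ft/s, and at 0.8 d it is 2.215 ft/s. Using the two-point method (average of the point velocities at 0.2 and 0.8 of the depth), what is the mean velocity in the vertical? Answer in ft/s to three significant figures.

3.13 ft/s

v̄ = (4.037 + 2.215) / 2 = 3.126 ft/s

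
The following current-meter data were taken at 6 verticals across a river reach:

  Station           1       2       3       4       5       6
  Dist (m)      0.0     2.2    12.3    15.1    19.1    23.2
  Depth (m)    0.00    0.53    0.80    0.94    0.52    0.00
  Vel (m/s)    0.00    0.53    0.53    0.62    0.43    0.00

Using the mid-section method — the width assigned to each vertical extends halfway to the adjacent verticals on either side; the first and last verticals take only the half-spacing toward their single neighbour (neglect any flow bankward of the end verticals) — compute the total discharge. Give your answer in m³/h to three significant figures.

26500 m³/h

w_2 = (12.3 − 0.0)/2 = 6.15 m; q_2 = 0.53 × 0.53 × 6.15 = 1.728 m³/s
w_3 = (15.1 − 2.2)/2 = 6.45 m; q_3 = 0.53 × 0.80 × 6.45 = 2.735 m³/s
w_4 = (19.1 − 12.3)/2 = 3.4 m; q_4 = 0.62 × 0.94 × 3.4 = 1.982 m³/s
w_5 = (23.2 − 15.1)/2 = 4.05 m; q_5 = 0.43 × 0.52 × 4.05 = 0.9056 m³/s
Stations 1, 6 contribute zero (depth or velocity is 0).
Q = Σ qᵢ = 7.349 m³/s
= 7.349 × 3600 = 26460 m³/h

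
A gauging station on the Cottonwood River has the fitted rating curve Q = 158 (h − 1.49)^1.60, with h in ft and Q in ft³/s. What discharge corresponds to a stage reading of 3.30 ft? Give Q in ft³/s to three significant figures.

Q = 158 × (3.30 − 1.49)^1.60 = 158 × 1.81^1.60 = 408.3 ft³/s

408 ft³/s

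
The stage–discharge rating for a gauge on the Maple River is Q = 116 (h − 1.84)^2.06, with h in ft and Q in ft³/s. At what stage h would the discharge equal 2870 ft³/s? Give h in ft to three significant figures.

6.59 ft

h − h₀ = (Q/C)^(1/b) = (2870/116)^(1/2.06) = 4.747 ft
h = 1.84 + 4.747 = 6.587 ft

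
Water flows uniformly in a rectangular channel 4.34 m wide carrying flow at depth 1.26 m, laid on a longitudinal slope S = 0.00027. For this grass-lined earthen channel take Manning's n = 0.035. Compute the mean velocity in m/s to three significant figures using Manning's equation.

A = b·y = 4.34 × 1.26 = 5.468 m²
P = b + 2y = 4.34 + 2×1.26 = 6.860 m
R = A/P = 5.468/6.860 = 0.7971 m
Q = (1/n)·A·R^(2/3)·S^(1/2) = (1/0.035) × 5.468 × 0.7971^(2/3) × 0.00027^(1/2) = 2.207 m³/s
V = Q/A = 2.207/5.468 = 0.4036 m/s

0.404 m/s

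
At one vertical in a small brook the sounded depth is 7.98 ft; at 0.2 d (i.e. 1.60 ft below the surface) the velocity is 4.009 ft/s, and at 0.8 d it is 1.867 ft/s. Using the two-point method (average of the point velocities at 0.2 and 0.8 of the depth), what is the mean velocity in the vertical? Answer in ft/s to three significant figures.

2.94 ft/s

v̄ = (4.009 + 1.867) / 2 = 2.938 ft/s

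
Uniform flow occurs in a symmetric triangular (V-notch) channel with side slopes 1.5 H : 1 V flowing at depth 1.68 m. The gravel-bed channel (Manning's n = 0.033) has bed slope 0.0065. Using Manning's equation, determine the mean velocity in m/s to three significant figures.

1.92 m/s

A = z·y² = 1.5×1.68² = 4.234 m²
P = 2y√(1+z²) = 2×1.68×√(1+1.5²) = 6.057 m
R = A/P = 4.234/6.057 = 0.6989 m
Q = (1/n)·A·R^(2/3)·S^(1/2) = (1/0.033) × 4.234 × 0.6989^(2/3) × 0.0065^(1/2) = 8.146 m³/s
V = Q/A = 8.146/4.234 = 1.924 m/s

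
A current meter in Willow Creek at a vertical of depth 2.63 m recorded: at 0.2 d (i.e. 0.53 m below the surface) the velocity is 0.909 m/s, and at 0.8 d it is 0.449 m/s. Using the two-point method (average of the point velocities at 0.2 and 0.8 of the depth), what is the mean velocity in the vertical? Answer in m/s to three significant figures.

v̄ = (0.909 + 0.449) / 2 = 0.6790 m/s

0.679 m/s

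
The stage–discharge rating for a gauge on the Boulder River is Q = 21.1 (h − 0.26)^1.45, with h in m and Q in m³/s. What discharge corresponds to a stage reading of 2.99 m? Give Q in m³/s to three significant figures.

90.5 m³/s

Q = 21.1 × (2.99 − 0.26)^1.45 = 21.1 × 2.73^1.45 = 90.51 m³/s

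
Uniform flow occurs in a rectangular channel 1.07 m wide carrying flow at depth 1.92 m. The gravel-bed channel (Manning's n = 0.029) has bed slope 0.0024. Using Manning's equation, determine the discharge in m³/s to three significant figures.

A = b·y = 1.07 × 1.92 = 2.054 m²
P = b + 2y = 1.07 + 2×1.92 = 4.910 m
R = A/P = 2.054/4.910 = 0.4184 m
Q = (1/n)·A·R^(2/3)·S^(1/2) = (1/0.029) × 2.054 × 0.4184^(2/3) × 0.0024^(1/2) = 1.941 m³/s

1.94 m³/s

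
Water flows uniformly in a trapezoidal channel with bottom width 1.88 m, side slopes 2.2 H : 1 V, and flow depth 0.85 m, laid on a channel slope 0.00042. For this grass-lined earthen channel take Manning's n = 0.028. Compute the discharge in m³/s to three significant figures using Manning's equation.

1.53 m³/s

A = (b + z·y)·y = (1.88 + 2.2×0.85)×0.85 = 3.188 m²
P = b + 2y√(1+z²) = 1.88 + 2×0.85×√(1+2.2²) = 5.988 m
R = A/P = 3.188/5.988 = 0.5323 m
Q = (1/n)·A·R^(2/3)·S^(1/2) = (1/0.028) × 3.188 × 0.5323^(2/3) × 0.00042^(1/2) = 1.532 m³/s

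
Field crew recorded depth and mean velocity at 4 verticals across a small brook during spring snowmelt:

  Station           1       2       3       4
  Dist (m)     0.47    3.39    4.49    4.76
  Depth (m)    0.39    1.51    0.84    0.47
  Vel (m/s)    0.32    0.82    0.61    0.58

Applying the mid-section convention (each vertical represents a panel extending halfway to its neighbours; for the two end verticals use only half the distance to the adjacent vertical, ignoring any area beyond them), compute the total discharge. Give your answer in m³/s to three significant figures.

w_1 = (3.39 − 0.47)/2 = 1.46 m; q_1 = 0.32 × 0.39 × 1.46 = 0.1822 m³/s
w_2 = (4.49 − 0.47)/2 = 2.01 m; q_2 = 0.82 × 1.51 × 2.01 = 2.489 m³/s
w_3 = (4.76 − 3.39)/2 = 0.685 m; q_3 = 0.61 × 0.84 × 0.685 = 0.3510 m³/s
w_4 = (4.76 − 4.49)/2 = 0.135 m; q_4 = 0.58 × 0.47 × 0.135 = 0.03680 m³/s
Q = Σ qᵢ = 3.059 m³/s

3.06 m³/s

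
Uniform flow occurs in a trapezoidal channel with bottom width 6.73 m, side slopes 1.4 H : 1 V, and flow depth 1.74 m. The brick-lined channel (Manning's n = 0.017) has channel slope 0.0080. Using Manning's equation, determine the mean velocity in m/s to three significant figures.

6.12 m/s

A = (b + z·y)·y = (6.73 + 1.4×1.74)×1.74 = 15.95 m²
P = b + 2y√(1+z²) = 6.73 + 2×1.74×√(1+1.4²) = 12.72 m
R = A/P = 15.95/12.72 = 1.254 m
Q = (1/n)·A·R^(2/3)·S^(1/2) = (1/0.017) × 15.95 × 1.254^(2/3) × 0.0080^(1/2) = 97.59 m³/s
V = Q/A = 97.59/15.95 = 6.119 m/s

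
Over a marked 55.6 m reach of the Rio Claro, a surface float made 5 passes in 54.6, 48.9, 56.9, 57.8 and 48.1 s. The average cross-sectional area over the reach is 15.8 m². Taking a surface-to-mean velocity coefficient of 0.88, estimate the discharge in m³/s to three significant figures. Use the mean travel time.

t̄ = (54.6 + 48.9 + 56.9 + 57.8 + 48.1) / 5 = 53.26 s
v_surface = L / t̄ = 55.6 / 53.26 = 1.044 m/s
v_mean = 0.88 × 1.044 = 0.9187 m/s
Q = A × v_mean = 15.8 × 0.9187 = 14.51 m³/s

14.5 m³/s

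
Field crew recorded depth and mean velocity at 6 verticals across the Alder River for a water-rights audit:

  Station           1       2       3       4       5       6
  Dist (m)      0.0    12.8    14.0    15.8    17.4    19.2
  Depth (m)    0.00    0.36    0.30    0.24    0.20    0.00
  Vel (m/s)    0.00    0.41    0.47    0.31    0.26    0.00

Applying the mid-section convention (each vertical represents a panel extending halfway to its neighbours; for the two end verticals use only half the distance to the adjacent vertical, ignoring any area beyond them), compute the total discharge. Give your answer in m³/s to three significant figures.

w_2 = (14.0 − 0.0)/2 = 7 m; q_2 = 0.41 × 0.36 × 7 = 1.033 m³/s
w_3 = (15.8 − 12.8)/2 = 1.5 m; q_3 = 0.47 × 0.30 × 1.5 = 0.2115 m³/s
w_4 = (17.4 − 14.0)/2 = 1.7 m; q_4 = 0.31 × 0.24 × 1.7 = 0.1265 m³/s
w_5 = (19.2 − 15.8)/2 = 1.7 m; q_5 = 0.26 × 0.20 × 1.7 = 0.08840 m³/s
Stations 1, 6 contribute zero (depth or velocity is 0).
Q = Σ qᵢ = 1.460 m³/s

1.46 m³/s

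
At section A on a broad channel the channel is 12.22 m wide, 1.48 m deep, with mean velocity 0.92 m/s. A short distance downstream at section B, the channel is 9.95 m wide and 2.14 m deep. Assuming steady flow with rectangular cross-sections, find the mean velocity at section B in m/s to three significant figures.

Q = A₁V₁ = (12.22×1.48) × 0.92 = 16.64 m³/s
A₂ = 9.95 × 2.14 = 21.29 m²
V₂ = Q/A₂ = 16.64/21.29 = 0.7814 m/s

0.781 m/s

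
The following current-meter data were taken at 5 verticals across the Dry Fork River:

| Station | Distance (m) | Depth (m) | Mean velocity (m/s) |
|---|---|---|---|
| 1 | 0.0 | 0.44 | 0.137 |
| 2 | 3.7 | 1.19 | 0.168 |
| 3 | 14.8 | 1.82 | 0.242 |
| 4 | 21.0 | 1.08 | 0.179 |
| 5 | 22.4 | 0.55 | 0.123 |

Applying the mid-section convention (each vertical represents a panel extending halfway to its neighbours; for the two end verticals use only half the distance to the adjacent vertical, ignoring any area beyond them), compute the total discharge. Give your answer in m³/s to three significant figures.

6.18 m³/s

w_1 = (3.7 − 0.0)/2 = 1.85 m; q_1 = 0.137 × 0.44 × 1.85 = 0.1115 m³/s
w_2 = (14.8 − 0.0)/2 = 7.4 m; q_2 = 0.168 × 1.19 × 7.4 = 1.479 m³/s
w_3 = (21.0 − 3.7)/2 = 8.65 m; q_3 = 0.242 × 1.82 × 8.65 = 3.810 m³/s
w_4 = (22.4 − 14.8)/2 = 3.8 m; q_4 = 0.179 × 1.08 × 3.8 = 0.7346 m³/s
w_5 = (22.4 − 21.0)/2 = 0.7 m; q_5 = 0.123 × 0.55 × 0.7 = 0.04736 m³/s
Q = Σ qᵢ = 6.183 m³/s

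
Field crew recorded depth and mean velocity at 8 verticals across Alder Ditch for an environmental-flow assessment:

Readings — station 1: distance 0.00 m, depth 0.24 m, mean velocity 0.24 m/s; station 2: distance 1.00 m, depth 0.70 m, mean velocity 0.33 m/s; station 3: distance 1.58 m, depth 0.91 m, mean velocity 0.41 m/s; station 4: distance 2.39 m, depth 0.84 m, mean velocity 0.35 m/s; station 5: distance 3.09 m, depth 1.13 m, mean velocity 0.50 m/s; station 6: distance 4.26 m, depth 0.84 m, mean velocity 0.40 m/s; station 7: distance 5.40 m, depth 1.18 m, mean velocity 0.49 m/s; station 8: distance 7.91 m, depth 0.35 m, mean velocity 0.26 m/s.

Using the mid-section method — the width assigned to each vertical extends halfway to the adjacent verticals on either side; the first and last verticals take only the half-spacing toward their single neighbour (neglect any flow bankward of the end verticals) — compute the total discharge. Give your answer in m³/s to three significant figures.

2.78 m³/s

w_1 = (1.00 − 0.00)/2 = 0.5 m; q_1 = 0.24 × 0.24 × 0.5 = 0.02880 m³/s
w_2 = (1.58 − 0.00)/2 = 0.79 m; q_2 = 0.33 × 0.70 × 0.79 = 0.1825 m³/s
w_3 = (2.39 − 1.00)/2 = 0.695 m; q_3 = 0.41 × 0.91 × 0.695 = 0.2593 m³/s
w_4 = (3.09 − 1.58)/2 = 0.755 m; q_4 = 0.35 × 0.84 × 0.755 = 0.2220 m³/s
w_5 = (4.26 − 2.39)/2 = 0.935 m; q_5 = 0.50 × 1.13 × 0.935 = 0.5283 m³/s
w_6 = (5.40 − 3.09)/2 = 1.155 m; q_6 = 0.40 × 0.84 × 1.155 = 0.3881 m³/s
w_7 = (7.91 − 4.26)/2 = 1.825 m; q_7 = 0.49 × 1.18 × 1.825 = 1.055 m³/s
w_8 = (7.91 − 5.40)/2 = 1.255 m; q_8 = 0.26 × 0.35 × 1.255 = 0.1142 m³/s
Q = Σ qᵢ = 2.778 m³/s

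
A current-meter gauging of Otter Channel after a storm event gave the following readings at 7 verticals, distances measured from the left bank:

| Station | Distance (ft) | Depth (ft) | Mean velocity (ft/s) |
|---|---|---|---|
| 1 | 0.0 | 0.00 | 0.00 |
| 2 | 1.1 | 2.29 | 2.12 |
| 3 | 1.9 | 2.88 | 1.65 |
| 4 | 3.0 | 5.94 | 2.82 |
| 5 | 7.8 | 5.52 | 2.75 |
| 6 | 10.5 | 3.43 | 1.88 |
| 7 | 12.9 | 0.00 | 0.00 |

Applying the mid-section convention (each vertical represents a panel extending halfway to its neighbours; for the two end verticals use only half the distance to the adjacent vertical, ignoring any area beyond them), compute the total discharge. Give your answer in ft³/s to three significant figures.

w_2 = (1.9 − 0.0)/2 = 0.95 ft; q_2 = 2.12 × 2.29 × 0.95 = 4.612 ft³/s
w_3 = (3.0 − 1.1)/2 = 0.95 ft; q_3 = 1.65 × 2.88 × 0.95 = 4.514 ft³/s
w_4 = (7.8 − 1.9)/2 = 2.95 ft; q_4 = 2.82 × 5.94 × 2.95 = 49.41 ft³/s
w_5 = (10.5 − 3.0)/2 = 3.75 ft; q_5 = 2.75 × 5.52 × 3.75 = 56.93 ft³/s
w_6 = (12.9 − 7.8)/2 = 2.55 ft; q_6 = 1.88 × 3.43 × 2.55 = 16.44 ft³/s
Stations 1, 7 contribute zero (depth or velocity is 0).
Q = Σ qᵢ = 131.9 ft³/s

132 ft³/s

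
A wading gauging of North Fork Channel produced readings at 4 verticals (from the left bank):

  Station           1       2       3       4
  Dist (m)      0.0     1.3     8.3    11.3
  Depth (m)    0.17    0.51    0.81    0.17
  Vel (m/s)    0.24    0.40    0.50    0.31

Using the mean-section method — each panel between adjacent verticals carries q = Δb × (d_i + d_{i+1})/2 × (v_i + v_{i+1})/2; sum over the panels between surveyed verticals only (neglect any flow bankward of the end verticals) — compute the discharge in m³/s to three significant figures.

Panel 1-2: Δb = 1.3 m, d̄ = (0.17+0.51)/2 = 0.34, v̄ = (0.24+0.40)/2 = 0.32 → q = 1.3×0.34×0.32 = 0.1414 m³/s
Panel 2-3: Δb = 7 m, d̄ = (0.51+0.81)/2 = 0.66, v̄ = (0.40+0.50)/2 = 0.45 → q = 7×0.66×0.45 = 2.079 m³/s
Panel 3-4: Δb = 3 m, d̄ = (0.81+0.17)/2 = 0.49, v̄ = (0.50+0.31)/2 = 0.405 → q = 3×0.49×0.405 = 0.5954 m³/s
Q = Σ q = 2.816 m³/s

2.82 m³/s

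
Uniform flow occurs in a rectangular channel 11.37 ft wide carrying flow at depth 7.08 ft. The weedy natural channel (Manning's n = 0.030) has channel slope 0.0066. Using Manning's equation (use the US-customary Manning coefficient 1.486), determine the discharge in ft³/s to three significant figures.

A = b·y = 11.37 × 7.08 = 80.50 ft²
P = b + 2y = 11.37 + 2×7.08 = 25.53 ft
R = A/P = 80.50/25.53 = 3.153 ft
Q = (1.486/n)·A·R^(2/3)·S^(1/2) = (1.486/0.030) × 80.50 × 3.153^(2/3) × 0.0066^(1/2) = 696.6 ft³/s

697 ft³/s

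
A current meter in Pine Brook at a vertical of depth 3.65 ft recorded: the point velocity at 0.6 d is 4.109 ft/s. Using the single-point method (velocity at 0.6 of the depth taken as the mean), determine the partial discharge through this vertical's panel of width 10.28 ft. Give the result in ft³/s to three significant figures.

154 ft³/s

v̄ = v₀.₆ = 4.109 ft/s
q = v̄ × d × w = 4.109 × 3.65 × 10.28 = 154.2 ft³/s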